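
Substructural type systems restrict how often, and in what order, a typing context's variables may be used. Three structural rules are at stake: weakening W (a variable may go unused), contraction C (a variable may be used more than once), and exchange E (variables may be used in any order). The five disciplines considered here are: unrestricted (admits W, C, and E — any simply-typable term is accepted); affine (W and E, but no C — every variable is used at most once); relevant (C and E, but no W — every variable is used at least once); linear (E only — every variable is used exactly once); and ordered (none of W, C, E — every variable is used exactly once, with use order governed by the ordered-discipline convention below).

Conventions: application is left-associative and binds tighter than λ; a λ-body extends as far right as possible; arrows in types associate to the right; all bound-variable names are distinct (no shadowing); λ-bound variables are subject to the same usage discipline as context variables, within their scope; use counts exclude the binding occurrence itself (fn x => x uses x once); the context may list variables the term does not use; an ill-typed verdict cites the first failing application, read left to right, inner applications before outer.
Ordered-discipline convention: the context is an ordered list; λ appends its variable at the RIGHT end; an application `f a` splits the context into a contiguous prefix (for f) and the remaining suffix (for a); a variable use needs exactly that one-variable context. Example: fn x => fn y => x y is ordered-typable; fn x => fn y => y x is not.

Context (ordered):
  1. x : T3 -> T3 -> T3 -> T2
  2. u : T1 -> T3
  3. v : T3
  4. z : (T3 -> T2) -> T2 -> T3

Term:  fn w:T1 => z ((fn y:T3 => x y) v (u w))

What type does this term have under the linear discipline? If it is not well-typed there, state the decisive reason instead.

term : T1 -> T2 -> T3
use counts: x: 1; u: 1; v: 1; z: 1; w (λ-bound): 1; y (λ-bound): 1
uses in reading order: z, x, y, v, u, w
typing: well-typed — term : T1 -> T2 -> T3
per-discipline verdicts: ordered ✗; linear ✓; affine ✓; relevant ✓; unrestricted ✓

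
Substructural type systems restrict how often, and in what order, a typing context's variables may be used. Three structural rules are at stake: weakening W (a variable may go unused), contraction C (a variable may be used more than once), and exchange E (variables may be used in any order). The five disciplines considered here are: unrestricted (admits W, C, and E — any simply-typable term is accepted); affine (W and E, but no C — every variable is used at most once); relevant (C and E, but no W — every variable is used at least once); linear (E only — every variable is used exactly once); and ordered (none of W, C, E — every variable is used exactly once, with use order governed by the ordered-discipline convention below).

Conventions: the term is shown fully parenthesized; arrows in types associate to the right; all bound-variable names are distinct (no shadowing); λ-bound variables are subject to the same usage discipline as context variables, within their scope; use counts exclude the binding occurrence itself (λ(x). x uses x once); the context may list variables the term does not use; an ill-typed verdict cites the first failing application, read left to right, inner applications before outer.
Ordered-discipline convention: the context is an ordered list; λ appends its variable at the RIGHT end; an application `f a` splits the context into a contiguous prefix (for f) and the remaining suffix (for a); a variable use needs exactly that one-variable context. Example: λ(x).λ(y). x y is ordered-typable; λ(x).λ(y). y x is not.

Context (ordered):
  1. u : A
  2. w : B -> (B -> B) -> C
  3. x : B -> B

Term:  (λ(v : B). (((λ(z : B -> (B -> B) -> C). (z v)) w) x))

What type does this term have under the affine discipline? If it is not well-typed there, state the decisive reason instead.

term : B -> C
counts: u=0; w=1; x=1; v [bound]=1; z [bound]=1
use order (left to right): z, v, w, x
typing: ✓ — B -> C
across the five disciplines: ordered ✗ · linear ✗ · affine ✓ · relevant ✗ · unrestricted ✓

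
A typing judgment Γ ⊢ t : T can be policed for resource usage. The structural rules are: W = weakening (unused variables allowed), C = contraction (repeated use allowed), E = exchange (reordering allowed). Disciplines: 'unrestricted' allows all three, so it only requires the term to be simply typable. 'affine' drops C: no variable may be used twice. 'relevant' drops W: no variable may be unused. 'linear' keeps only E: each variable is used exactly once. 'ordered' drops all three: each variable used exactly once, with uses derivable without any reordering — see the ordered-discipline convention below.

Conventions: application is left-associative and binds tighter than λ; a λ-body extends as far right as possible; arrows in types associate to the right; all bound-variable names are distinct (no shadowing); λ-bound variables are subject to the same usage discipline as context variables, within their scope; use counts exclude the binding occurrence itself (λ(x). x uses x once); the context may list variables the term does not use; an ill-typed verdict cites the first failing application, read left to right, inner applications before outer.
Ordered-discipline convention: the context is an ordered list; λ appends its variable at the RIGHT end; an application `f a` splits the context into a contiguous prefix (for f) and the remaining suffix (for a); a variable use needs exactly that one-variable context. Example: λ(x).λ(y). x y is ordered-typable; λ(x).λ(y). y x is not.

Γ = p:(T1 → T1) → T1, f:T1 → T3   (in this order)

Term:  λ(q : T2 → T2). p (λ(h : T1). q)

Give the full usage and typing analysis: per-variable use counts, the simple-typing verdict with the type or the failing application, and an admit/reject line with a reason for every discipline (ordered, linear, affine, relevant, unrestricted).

counts: p: 1, f: 0, q [bound]: 1, h [bound]: 0
left-to-right use order: p, q
typing: ill-typed: argument of type T1 → T2 → T2 where T1 → T1 is required
ordered ✗ (not simply typable)
linear ✗ (fails simple typing)
affine ✗ (a type mismatch blocks all five)
relevant ✗ (the type mismatch rejects it)
unrestricted ✗ (not simply typable)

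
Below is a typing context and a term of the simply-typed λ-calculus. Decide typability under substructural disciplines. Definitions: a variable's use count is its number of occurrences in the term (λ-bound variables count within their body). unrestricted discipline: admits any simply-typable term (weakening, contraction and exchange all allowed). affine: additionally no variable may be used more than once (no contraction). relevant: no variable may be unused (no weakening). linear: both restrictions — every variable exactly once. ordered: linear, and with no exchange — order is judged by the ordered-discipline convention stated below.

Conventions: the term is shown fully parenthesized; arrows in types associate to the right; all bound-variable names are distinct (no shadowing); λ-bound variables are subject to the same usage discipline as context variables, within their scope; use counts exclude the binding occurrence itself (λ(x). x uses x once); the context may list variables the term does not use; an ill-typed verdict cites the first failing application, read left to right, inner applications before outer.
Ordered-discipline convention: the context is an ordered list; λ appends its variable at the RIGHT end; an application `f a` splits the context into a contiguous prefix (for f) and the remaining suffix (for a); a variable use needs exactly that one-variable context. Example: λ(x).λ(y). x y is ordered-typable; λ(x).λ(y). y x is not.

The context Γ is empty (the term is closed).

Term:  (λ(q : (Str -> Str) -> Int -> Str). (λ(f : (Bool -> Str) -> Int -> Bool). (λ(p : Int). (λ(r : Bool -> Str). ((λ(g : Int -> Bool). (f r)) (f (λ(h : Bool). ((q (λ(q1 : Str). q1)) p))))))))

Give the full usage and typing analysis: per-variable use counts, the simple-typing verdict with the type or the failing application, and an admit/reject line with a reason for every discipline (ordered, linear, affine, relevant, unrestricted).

usage: q (λ-bound): 1×, f (λ-bound): 2×, p (λ-bound): 1×, r (λ-bound): 1×, g (λ-bound): 0×, h (λ-bound): 0×, q1 (λ-bound): 1×
left-to-right use order: f, r, f, q, q1, p
typing: well-typed at ((Str -> Str) -> Int -> Str) -> ((Bool -> Str) -> Int -> Bool) -> Int -> (Bool -> Str) -> Int -> Bool
ordered: ✗ — f ×2 used more than once (contraction); unused: g, h — weakening required
linear: ✗ — f ×2 used more than once (contraction); unused: g, h — weakening required
affine: ✗ — f ×2 used more than once (contraction)
relevant: ✗ — unused: g, h — weakening required
unrestricted: ✓ — type-checks (((Str -> Str) -> Int -> Str) -> ((Bool -> Str) -> Int -> Bool) -> Int -> (Bool -> Str) -> Int -> Bool) and nothing is barred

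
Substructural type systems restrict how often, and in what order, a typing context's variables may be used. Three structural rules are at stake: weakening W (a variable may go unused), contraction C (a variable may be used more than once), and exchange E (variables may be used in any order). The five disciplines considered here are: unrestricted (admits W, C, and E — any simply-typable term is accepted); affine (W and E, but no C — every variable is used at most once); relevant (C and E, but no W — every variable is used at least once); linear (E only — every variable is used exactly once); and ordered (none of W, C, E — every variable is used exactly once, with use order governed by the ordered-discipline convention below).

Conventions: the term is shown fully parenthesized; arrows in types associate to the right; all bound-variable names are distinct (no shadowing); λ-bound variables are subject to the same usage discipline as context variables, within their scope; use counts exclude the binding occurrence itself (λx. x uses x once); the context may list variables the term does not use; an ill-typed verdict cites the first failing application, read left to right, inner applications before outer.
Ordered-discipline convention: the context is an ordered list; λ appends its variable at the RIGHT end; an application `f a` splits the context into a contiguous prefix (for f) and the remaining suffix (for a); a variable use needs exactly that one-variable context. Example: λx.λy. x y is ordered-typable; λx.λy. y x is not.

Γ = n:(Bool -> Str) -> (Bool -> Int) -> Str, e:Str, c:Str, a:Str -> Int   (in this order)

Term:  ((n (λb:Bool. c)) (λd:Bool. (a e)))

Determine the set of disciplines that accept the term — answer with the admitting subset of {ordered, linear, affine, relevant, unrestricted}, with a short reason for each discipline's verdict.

admitted in: affine, unrestricted
counts: n=1; e=1; c=1; a=1; b [bound]=0; d [bound]=0
use order (left to right): n, c, a, e
typing: ✓ — Str
ordered: ✗, unused: b, d — weakening required
linear: ✗, unused: b, d — weakening required
affine: ✓, none of n, e, c, a, b, d used more than once
relevant: ✗, unused: b, d — weakening required
unrestricted: ✓, well-typed at Str; no restrictions here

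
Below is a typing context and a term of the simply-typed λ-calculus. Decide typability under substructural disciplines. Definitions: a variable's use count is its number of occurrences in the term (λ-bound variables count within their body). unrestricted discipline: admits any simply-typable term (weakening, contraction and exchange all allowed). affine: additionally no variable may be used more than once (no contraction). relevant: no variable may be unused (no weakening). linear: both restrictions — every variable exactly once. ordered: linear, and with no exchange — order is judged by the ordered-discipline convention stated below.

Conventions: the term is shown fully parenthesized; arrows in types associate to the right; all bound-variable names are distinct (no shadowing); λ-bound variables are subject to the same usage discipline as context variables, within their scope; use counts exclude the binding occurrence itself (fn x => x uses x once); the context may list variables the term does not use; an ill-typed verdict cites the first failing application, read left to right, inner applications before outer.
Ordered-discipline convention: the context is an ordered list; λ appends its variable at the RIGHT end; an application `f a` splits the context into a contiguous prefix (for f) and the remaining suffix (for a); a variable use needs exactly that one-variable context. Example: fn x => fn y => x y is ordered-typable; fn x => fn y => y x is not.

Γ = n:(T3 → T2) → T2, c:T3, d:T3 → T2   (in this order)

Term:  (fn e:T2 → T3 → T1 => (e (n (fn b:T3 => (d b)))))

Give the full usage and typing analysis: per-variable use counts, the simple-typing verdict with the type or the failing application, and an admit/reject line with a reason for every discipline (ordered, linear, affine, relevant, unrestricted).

usage: n=1; c=0; d=1; e (bound)=1; b (bound)=1
left-to-right use order: e, n, d, b
typing: well-typed at (T2 → T3 → T1) → T3 → T1
ordered: ✗ — c never used (weakening)
linear: ✗ — c never used (weakening)
affine: ✓ — no duplicate uses among n, c, d, e, b
relevant: ✗ — c never used (weakening)
unrestricted: ✓ — typability at (T2 → T3 → T1) → T3 → T1 is all that's needed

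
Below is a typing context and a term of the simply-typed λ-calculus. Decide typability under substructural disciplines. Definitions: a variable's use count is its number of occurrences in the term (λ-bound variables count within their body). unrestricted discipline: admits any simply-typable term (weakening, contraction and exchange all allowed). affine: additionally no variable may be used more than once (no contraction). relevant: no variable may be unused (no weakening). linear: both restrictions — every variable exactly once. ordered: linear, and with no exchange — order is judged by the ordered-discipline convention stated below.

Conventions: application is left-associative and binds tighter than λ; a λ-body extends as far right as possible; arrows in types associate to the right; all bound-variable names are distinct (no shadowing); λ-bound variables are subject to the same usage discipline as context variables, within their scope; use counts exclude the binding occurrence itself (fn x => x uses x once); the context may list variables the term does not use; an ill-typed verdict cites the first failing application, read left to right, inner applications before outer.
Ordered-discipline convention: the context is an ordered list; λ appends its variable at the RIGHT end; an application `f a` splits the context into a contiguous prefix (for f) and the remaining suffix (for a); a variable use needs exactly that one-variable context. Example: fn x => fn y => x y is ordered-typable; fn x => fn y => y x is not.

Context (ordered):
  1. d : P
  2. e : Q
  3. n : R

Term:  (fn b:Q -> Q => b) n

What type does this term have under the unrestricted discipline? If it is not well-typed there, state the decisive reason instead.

not well-typed under unrestricted — not simply typable
counts: d ×0, e ×0, n ×1, b [bound] ×1
order of uses: b, n
typing: ill-typed: a function awaiting Q -> Q gets R
summary: ordered ✗; linear ✗; affine ✗; relevant ✗; unrestricted ✗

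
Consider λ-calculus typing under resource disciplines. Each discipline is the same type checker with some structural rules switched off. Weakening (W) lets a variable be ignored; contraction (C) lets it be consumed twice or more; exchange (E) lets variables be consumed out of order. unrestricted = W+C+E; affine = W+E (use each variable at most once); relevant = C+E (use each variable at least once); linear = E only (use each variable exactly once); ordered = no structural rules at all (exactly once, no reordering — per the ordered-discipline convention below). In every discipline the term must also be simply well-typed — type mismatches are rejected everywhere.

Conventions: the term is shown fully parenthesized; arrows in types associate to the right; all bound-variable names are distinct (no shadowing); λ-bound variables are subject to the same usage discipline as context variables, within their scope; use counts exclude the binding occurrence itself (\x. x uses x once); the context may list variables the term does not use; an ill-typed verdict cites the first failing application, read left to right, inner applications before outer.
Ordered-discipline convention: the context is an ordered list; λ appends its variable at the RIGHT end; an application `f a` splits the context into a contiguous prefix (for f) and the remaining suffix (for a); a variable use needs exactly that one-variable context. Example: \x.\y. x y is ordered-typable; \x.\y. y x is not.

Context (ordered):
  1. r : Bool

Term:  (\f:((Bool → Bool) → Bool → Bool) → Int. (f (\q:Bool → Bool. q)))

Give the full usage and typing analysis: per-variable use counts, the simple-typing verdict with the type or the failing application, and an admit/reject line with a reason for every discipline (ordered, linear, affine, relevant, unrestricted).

counts: r ×0, f [bound] ×1, q [bound] ×1
use order (left to right): f, q
typing: the term checks, with type (((Bool → Bool) → Bool → Bool) → Int) → Int
ordered ✗ (needs weakening: r unused)
linear ✗ (needs weakening: r unused)
affine ✓ (no duplicate uses among r, f, q)
relevant ✗ (needs weakening: r unused)
unrestricted ✓ (well-typed at (((Bool → Bool) → Bool → Bool) → Int) → Int; no restrictions here)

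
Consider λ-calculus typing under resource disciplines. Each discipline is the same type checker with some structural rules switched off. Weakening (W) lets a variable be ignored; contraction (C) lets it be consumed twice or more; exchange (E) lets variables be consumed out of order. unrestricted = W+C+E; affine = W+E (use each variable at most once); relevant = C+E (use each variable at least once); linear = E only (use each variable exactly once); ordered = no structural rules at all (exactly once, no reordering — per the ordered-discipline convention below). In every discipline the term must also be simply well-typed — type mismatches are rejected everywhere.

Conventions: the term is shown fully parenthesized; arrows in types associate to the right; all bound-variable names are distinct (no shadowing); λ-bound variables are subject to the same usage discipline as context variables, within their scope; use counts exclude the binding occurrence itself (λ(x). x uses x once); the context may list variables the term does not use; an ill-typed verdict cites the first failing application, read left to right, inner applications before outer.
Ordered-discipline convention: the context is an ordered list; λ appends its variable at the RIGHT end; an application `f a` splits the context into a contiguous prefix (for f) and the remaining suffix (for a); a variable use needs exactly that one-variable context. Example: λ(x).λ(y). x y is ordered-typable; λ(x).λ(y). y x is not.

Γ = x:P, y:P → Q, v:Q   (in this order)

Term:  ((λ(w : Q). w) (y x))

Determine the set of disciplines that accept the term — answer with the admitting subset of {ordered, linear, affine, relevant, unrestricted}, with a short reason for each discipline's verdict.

accepted by: affine, unrestricted
variable uses: x: 1×, y: 1×, v: 0×, w (λ-bound): 1×
order of uses: w, y, x
typing: ✓ — Q
ordered: ✗ — unused: v — weakening required
linear: ✗ — unused: v — weakening required
affine: ✓ — at most one use each (x, y, v, w)
relevant: ✗ — unused: v — weakening required
unrestricted: ✓ — typability at Q is all that's needed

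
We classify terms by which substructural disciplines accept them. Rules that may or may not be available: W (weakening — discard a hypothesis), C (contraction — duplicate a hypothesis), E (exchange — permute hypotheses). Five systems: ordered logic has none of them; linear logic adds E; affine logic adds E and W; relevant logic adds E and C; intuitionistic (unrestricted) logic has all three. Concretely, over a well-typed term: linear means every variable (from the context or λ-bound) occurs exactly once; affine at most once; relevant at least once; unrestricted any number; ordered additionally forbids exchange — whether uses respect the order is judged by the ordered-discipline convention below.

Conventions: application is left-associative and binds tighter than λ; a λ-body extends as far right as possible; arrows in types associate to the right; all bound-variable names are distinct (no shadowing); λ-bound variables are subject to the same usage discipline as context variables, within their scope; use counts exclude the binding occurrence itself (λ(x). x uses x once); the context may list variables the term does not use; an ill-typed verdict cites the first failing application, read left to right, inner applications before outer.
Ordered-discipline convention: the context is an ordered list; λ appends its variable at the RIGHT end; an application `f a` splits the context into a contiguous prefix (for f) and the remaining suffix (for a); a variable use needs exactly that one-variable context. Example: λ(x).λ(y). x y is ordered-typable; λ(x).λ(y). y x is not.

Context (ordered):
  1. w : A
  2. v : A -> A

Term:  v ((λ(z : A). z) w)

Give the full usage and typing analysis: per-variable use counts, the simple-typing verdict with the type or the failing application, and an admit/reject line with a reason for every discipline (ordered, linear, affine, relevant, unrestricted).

counts: w ×1, v ×1, z [bound] ×1
order of uses: v, z, w
typing: ✓ — A
ordered ✗ (use order v, z, w needs exchange)
linear ✓ (w, v, z: one use apiece)
affine ✓ (w, v, z: no repeats, contraction unneeded)
relevant ✓ (every one of w, v, z appears)
unrestricted ✓ (simply typable at A; W, C, E all held)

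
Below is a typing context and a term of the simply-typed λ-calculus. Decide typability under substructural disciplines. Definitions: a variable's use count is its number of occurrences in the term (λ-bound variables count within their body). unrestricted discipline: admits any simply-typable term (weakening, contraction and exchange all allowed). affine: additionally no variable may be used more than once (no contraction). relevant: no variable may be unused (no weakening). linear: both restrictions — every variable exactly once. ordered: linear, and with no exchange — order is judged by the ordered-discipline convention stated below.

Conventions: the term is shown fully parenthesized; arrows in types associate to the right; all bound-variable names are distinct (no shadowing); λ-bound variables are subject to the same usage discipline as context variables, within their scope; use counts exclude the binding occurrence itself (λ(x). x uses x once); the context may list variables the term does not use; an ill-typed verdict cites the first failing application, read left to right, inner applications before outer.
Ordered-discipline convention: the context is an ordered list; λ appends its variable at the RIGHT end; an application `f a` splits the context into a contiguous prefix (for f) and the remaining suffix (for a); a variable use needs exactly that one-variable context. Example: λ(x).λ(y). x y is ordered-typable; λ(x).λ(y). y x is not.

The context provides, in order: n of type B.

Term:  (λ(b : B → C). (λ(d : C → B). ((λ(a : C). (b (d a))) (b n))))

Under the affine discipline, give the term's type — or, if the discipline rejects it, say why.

not well-typed under affine — uses contraction: b ×2
counts: n ×1; b [bound] ×2; d [bound] ×1; a [bound] ×1
left-to-right use order: b, d, a, b, n
typing: ✓ — (B → C) → (C → B) → C
across the five disciplines: ordered ✗ · linear ✗ · affine ✗ · relevant ✓ · unrestricted ✓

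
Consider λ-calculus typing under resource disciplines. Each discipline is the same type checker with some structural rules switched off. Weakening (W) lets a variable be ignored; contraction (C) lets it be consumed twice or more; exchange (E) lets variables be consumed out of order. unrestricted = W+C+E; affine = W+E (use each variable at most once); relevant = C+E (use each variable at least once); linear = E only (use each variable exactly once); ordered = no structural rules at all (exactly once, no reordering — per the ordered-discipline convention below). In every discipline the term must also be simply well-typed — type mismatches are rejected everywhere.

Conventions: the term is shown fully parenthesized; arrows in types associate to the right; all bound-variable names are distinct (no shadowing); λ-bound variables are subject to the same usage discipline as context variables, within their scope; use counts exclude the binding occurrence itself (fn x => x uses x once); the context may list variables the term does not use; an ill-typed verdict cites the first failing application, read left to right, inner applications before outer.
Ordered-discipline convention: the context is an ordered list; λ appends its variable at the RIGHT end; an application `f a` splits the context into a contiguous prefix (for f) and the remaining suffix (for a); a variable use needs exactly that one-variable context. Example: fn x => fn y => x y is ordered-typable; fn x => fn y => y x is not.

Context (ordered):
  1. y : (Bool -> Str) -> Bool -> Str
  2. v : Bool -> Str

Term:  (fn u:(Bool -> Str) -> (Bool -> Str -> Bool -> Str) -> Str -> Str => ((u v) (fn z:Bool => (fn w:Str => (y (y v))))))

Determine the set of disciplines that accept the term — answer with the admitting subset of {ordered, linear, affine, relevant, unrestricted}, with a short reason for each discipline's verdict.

admitted by: unrestricted
counts: y=2; v=2; u (bound)=1; z (bound)=0; w (bound)=0
uses in reading order: u, v, y, y, v
typing: ✓ — ((Bool -> Str) -> (Bool -> Str -> Bool -> Str) -> Str -> Str) -> Str -> Str
ordered ✗ (y ×2, v ×2 used more than once (contraction); z, w left unused)
linear ✗ (y ×2, v ×2 used more than once (contraction); z, w left unused)
affine ✗ (y ×2, v ×2 used more than once (contraction))
relevant ✗ (z, w left unused)
unrestricted ✓ (typability at ((Bool -> Str) -> (Bool -> Str -> Bool -> Str) -> Str -> Str) -> Str -> Str is all that's needed)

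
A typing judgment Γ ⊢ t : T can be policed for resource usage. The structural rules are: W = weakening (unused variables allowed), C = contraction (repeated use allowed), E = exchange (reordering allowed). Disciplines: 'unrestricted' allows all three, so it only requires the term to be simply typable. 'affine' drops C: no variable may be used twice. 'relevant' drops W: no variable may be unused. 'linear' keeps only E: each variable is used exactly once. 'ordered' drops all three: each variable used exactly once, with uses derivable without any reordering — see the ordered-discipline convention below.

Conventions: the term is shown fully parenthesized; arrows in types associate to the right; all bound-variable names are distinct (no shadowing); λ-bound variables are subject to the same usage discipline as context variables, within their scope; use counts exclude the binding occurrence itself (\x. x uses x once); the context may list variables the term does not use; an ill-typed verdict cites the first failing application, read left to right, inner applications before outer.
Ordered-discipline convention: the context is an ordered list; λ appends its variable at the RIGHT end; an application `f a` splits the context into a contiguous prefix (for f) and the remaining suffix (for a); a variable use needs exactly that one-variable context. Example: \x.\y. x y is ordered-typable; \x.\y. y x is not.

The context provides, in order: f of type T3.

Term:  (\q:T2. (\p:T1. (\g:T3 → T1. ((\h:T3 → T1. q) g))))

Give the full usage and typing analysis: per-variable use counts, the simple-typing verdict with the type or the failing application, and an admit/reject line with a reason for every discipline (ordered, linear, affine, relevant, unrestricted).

variable uses: f: 0, q (λ-bound): 1, p (λ-bound): 0, g (λ-bound): 1, h (λ-bound): 0
left-to-right use order: q, g
typing: well-typed — term : T2 → T1 → (T3 → T1) → T2
ordered: ✗ — f, p, h left unused
linear: ✗ — f, p, h left unused
affine: ✓ — f, q, p, g, h: no repeats, contraction unneeded
relevant: ✗ — f, p, h left unused
unrestricted: ✓ — typability at T2 → T1 → (T3 → T1) → T2 is all that's needed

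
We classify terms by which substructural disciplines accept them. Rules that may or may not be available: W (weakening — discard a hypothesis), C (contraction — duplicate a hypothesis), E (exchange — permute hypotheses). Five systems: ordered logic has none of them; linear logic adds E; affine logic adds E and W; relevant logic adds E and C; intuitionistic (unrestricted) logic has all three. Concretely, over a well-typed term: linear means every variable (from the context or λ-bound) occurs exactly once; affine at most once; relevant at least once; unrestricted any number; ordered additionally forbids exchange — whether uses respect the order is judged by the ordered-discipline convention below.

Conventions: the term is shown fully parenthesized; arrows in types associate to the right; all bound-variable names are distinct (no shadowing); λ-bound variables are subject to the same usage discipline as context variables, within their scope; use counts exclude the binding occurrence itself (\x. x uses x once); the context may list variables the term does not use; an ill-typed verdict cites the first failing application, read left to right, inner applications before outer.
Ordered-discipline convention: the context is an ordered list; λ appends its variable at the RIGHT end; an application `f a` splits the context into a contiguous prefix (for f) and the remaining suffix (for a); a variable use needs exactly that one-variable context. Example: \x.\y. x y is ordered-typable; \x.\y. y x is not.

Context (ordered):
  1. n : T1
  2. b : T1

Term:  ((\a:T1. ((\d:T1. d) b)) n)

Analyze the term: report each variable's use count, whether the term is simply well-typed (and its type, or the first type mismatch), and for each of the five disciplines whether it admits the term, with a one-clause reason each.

counts: n ×1; b ×1; a (λ-bound) ×0; d (λ-bound) ×1
use order (left to right): d, b, n
typing: well-typed at T1
ordered: ✗, a left unused
linear: ✗, a left unused
affine: ✓, at most one use each (n, b, a, d)
relevant: ✗, a left unused
unrestricted: ✓, well-typed at T1; no restrictions here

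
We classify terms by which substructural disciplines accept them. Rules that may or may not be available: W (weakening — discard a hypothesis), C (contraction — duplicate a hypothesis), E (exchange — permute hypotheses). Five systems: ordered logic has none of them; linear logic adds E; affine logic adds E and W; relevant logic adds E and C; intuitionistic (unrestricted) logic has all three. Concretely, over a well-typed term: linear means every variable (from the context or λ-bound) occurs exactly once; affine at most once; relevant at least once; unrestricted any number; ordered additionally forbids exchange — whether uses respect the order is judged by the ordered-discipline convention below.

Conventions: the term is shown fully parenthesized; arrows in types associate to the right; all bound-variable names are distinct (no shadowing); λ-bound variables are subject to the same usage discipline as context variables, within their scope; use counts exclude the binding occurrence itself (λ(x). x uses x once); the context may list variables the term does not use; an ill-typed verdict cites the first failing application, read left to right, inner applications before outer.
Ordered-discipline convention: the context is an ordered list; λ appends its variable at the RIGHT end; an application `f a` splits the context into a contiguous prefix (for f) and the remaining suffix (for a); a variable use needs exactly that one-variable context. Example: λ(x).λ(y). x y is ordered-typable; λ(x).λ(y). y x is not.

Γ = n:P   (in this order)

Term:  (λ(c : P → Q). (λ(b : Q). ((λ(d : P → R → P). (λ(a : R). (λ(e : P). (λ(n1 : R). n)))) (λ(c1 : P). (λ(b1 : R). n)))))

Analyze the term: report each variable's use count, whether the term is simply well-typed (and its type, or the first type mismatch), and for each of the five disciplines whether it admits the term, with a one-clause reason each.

counts: n: 2×, c [bound]: 0×, b [bound]: 0×, d [bound]: 0×, a [bound]: 0×, e [bound]: 0×, n1 [bound]: 0×, c1 [bound]: 0×, b1 [bound]: 0×
left-to-right use order: n, n
typing: well-typed at (P → Q) → Q → R → P → R → P
ordered: ✗, n ×2 used more than once (contraction); c, b, d, a, e, n1, c1, b1 left unused
linear: ✗, n ×2 used more than once (contraction); c, b, d, a, e, n1, c1, b1 left unused
affine: ✗, n ×2 used more than once (contraction)
relevant: ✗, c, b, d, a, e, n1, c1, b1 left unused
unrestricted: ✓, typability at (P → Q) → Q → R → P → R → P is all that's needed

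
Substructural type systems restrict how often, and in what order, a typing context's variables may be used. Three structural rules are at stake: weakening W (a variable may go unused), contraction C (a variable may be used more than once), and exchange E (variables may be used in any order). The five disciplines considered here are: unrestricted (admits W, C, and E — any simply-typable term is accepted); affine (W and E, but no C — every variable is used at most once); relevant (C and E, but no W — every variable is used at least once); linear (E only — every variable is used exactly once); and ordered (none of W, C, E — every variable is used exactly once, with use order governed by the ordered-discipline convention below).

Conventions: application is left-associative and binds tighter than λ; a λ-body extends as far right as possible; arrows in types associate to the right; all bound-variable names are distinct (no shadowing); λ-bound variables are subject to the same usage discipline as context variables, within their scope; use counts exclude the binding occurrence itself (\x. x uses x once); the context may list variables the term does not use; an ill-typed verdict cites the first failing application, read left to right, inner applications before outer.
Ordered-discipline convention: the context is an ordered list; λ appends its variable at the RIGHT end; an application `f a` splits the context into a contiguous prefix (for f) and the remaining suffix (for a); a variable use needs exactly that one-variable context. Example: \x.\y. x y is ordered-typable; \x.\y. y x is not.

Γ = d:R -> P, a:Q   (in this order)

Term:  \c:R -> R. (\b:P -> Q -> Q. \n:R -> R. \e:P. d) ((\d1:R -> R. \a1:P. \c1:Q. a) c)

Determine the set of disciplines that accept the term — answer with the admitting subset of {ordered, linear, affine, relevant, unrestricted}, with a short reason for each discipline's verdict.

accepted by: affine, unrestricted
variable uses: d: 1, a: 1, c [bound]: 1, b [bound]: 0, n [bound]: 0, e [bound]: 0, d1 [bound]: 0, a1 [bound]: 0, c1 [bound]: 0
uses in reading order: d, a, c
typing: the term checks, with type (R -> R) -> (R -> R) -> P -> R -> P
ordered ✗ (needs weakening: b, n, e, d1, a1, c1 unused)
linear ✗ (needs weakening: b, n, e, d1, a1, c1 unused)
affine ✓ (at most one use each (d, a, c, b, n, e, d1, a1, c1))
relevant ✗ (needs weakening: b, n, e, d1, a1, c1 unused)
unrestricted ✓ (well-typed at (R -> R) -> (R -> R) -> P -> R -> P; no restrictions here)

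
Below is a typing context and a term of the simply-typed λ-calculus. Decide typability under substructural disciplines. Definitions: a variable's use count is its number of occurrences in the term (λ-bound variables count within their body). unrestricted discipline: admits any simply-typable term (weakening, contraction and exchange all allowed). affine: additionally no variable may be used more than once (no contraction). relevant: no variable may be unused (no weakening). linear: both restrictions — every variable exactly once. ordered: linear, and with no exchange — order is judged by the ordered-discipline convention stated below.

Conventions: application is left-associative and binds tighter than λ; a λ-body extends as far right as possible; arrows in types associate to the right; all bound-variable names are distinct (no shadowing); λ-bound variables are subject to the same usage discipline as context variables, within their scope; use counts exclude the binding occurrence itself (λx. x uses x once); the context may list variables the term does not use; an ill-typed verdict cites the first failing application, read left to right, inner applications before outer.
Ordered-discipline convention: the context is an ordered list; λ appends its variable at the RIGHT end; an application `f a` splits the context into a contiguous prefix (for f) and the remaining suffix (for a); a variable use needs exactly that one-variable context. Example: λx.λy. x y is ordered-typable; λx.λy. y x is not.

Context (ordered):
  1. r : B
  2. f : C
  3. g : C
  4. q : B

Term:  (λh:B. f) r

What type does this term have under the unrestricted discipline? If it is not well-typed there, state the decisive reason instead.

term : C
use counts: r ×1; f ×1; g ×0; q ×0; h (bound) ×0
uses in reading order: f, r
typing: well-typed — term : C
all disciplines: ordered ✗ · linear ✗ · affine ✓ · relevant ✗ · unrestricted ✓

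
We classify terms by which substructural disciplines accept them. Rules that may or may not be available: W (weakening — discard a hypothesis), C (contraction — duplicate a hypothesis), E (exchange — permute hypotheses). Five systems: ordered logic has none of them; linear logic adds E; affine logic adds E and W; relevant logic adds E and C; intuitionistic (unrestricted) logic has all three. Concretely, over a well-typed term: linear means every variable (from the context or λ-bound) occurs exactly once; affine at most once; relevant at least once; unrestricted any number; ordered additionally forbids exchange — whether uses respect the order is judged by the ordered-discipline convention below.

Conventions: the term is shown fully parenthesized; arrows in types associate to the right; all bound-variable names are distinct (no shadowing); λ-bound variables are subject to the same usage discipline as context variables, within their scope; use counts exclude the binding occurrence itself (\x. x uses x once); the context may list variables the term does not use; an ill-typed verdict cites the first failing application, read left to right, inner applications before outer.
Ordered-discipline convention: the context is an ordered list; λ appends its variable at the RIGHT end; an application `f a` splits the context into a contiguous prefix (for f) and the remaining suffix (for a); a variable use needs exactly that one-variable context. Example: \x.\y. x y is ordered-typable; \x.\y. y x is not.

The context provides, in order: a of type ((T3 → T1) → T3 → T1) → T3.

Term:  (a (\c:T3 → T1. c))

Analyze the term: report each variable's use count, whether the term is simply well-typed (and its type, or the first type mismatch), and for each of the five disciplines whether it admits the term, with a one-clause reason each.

use counts: a: 1; c (bound): 1
uses in reading order: a, c
typing: well-typed at T3
ordered: ✓ — a, c once each; derivable with no W/C/E
linear: ✓ — a, c: one use apiece
affine: ✓ — at most one use each (a, c)
relevant: ✓ — none of a, c goes unused
unrestricted: ✓ — typability at T3 is all that's needed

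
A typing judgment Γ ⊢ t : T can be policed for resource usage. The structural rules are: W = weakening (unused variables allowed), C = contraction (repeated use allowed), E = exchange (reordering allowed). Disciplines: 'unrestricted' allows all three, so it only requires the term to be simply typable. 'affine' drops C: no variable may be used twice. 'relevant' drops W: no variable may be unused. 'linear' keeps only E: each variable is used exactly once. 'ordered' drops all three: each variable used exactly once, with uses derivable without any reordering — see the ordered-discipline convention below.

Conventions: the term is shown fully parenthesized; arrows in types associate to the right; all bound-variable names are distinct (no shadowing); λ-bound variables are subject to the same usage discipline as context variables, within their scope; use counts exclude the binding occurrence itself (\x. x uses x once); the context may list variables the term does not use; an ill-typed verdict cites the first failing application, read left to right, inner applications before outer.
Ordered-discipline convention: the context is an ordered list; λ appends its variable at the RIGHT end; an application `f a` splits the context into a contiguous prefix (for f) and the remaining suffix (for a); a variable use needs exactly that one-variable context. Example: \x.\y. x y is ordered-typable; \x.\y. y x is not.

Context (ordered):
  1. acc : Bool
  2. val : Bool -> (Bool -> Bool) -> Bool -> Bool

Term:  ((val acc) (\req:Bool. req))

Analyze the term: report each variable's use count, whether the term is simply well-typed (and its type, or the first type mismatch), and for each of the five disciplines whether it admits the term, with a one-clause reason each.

use counts: acc: 1×; val: 1×; req (bound): 1×
left-to-right use order: val, acc, req
typing: the term checks, with type Bool -> Bool
ordered: ✗, needs exchange: uses follow val, acc, req
linear: ✓, single use per variable (acc, val, req)
affine: ✓, acc, val, req: no repeats, contraction unneeded
relevant: ✓, every one of acc, val, req appears
unrestricted: ✓, simply typable at Bool -> Bool; W, C, E all held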